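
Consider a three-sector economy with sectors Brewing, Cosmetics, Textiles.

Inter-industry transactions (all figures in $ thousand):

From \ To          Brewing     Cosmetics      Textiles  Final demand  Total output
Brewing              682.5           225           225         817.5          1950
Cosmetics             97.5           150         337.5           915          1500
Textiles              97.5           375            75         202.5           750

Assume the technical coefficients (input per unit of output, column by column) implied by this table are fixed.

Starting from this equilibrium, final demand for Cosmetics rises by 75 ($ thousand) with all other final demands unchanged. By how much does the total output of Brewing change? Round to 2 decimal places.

Δx_B = 36.97

Technical coefficients a_ij = z_ij / X_j:
  a_BB = 682.5/1950 = 0.35, a_CB = 97.5/1950 = 0.05, a_TB = 97.5/1950 = 0.05
  a_BC = 225/1500 = 0.15, a_CC = 150/1500 = 0.10, a_TC = 375/1500 = 0.25
  a_BT = 225/750 = 0.30, a_CT = 337.5/750 = 0.45, a_TT = 75/750 = 0.10
I − A =
  [   0.65    -0.15    -0.30]
  [  -0.05     0.90    -0.45]
  [  -0.05    -0.25     0.90]
Cofactors of I−A, C_ij = (−1)^(i+j)·(minor ij) (rows/columns in the sector order above):
  C_11 = (0.90)(0.90) − (-0.45)(-0.25) = 0.6975
  C_12 = −[(-0.05)(0.90) − (-0.45)(-0.05)] = 0.0675
  C_13 = (-0.05)(-0.25) − (0.90)(-0.05) = 0.0575
  C_21 = −[(-0.15)(0.90) − (-0.30)(-0.25)] = 0.2100
  C_22 = (0.65)(0.90) − (-0.30)(-0.05) = 0.5700
  C_23 = −[(0.65)(-0.25) − (-0.15)(-0.05)] = 0.1700
  C_31 = (-0.15)(-0.45) − (-0.30)(0.90) = 0.3375
  C_32 = −[(0.65)(-0.45) − (-0.30)(-0.05)] = 0.3075
  C_33 = (0.65)(0.90) − (-0.15)(-0.05) = 0.5775
det(I−A) = Σ_j (I−A)_1j·C_1j = (0.65)(0.6975) + (-0.15)(0.0675) + (-0.30)(0.0575) = 0.4260
adj(I−A) = Cᵀ =
  [ 0.6975   0.2100   0.3375]
  [ 0.0675   0.5700   0.3075]
  [ 0.0575   0.1700   0.5775]
(I − A)⁻¹ = adj(I−A) / det(I−A) ≈
  [   1.6373     0.4930     0.7923]
  [   0.1585     1.3380     0.7218]
  [   0.1350     0.3991     1.3556]
Δx = (I − A)⁻¹ Δd with Δd having +75 in the Cosmetics component and 0 elsewhere.
So Δx_B = L_BC · (+75), where L_BC = adj(I−A)_BC / det(I−A) = 0.2100 / 0.4260.
Δx_B = 0.2100 × (+75) / 0.4260 = 15.75 / 0.4260 ≈ 36.97.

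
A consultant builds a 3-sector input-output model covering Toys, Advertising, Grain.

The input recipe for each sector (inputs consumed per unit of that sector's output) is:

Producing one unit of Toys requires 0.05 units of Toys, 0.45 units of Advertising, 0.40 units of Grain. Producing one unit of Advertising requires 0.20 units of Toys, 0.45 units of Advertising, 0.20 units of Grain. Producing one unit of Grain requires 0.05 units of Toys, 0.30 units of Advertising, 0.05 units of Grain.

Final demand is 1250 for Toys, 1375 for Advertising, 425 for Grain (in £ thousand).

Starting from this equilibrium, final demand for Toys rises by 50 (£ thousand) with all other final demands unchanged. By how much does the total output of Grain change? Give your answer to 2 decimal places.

I − A =
  [   0.95    -0.20    -0.05]
  [  -0.45     0.55    -0.30]
  [  -0.40    -0.20     0.95]
Cofactors of I−A, C_ij = (−1)^(i+j)·(minor ij) (rows/columns in the sector order above):
  C_11 = (0.55)(0.95) − (-0.30)(-0.20) = 0.4625
  C_12 = −[(-0.45)(0.95) − (-0.30)(-0.40)] = 0.5475
  C_13 = (-0.45)(-0.20) − (0.55)(-0.40) = 0.3100
  C_21 = −[(-0.20)(0.95) − (-0.05)(-0.20)] = 0.2000
  C_22 = (0.95)(0.95) − (-0.05)(-0.40) = 0.8825
  C_23 = −[(0.95)(-0.20) − (-0.20)(-0.40)] = 0.2700
  C_31 = (-0.20)(-0.30) − (-0.05)(0.55) = 0.0875
  C_32 = −[(0.95)(-0.30) − (-0.05)(-0.45)] = 0.3075
  C_33 = (0.95)(0.55) − (-0.20)(-0.45) = 0.4325
det(I−A) = Σ_j (I−A)_1j·C_1j = (0.95)(0.4625) + (-0.20)(0.5475) + (-0.05)(0.3100) = 0.314375
adj(I−A) = Cᵀ =
  [ 0.4625   0.2000   0.0875]
  [ 0.5475   0.8825   0.3075]
  [ 0.3100   0.2700   0.4325]
(I − A)⁻¹ = adj(I−A) / det(I−A) ≈
  [   1.4712     0.6362     0.2783]
  [   1.7416     2.8072     0.9781]
  [   0.9861     0.8588     1.3757]
Δx = (I − A)⁻¹ Δd with Δd having +50 in the Toys component and 0 elsewhere.
So Δx_3 = L_31 · (+50), where L_31 = adj(I−A)_31 / det(I−A) = 0.3100 / 0.314375.
Δx_3 = 0.3100 × (+50) / 0.314375 = 15.50 / 0.314375 ≈ 49.30.

Δx_3 = 49.30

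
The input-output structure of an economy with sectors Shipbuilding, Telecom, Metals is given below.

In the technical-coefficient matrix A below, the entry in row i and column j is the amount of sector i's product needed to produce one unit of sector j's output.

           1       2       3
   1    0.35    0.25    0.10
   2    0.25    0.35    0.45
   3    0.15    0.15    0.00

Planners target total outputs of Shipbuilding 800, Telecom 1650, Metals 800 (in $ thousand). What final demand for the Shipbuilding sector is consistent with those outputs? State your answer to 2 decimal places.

d_1 = 27.50

I − A =
  [   0.65    -0.25    -0.10]
  [  -0.25     0.65    -0.45]
  [  -0.15    -0.15     1.00]
d = (I − A) x:
  d_1 = (+0.65)·800 + (-0.25)·1650 + (-0.10)·800 = 27.50
  d_2 = (-0.25)·800 + (+0.65)·1650 + (-0.45)·800 = 512.50
  d_3 = (-0.15)·800 + (-0.15)·1650 + (+1.00)·800 = 432.50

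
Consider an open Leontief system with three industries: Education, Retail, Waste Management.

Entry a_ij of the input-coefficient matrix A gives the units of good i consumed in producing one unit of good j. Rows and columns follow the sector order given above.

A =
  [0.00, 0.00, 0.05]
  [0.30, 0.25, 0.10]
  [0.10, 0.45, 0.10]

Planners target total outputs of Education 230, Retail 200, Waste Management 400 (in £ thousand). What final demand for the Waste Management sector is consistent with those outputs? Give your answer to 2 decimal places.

I − A =
  [   1.00     0.00    -0.05]
  [  -0.30     0.75    -0.10]
  [  -0.10    -0.45     0.90]
d = (I − A) x:
  d_E = (+1.00)·230 + (+0.00)·200 + (-0.05)·400 = 210.00
  d_R = (-0.30)·230 + (+0.75)·200 + (-0.10)·400 = 41.00
  d_W = (-0.10)·230 + (-0.45)·200 + (+0.90)·400 = 247.00

d_W = 247.00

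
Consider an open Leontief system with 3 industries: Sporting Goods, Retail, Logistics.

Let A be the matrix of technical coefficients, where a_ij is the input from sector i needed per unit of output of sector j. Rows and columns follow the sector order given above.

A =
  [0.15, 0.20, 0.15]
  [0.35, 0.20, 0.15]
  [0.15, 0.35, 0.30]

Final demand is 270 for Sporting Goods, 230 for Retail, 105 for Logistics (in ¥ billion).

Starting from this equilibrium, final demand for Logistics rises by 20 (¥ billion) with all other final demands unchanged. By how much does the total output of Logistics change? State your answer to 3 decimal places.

I − A =
  [   0.85    -0.20    -0.15]
  [  -0.35     0.80    -0.15]
  [  -0.15    -0.35     0.70]
Cofactors of I−A, C_ij = (−1)^(i+j)·(minor ij) (rows/columns in the sector order above):
  C_11 = (0.80)(0.70) − (-0.15)(-0.35) = 0.5075
  C_12 = −[(-0.35)(0.70) − (-0.15)(-0.15)] = 0.2675
  C_13 = (-0.35)(-0.35) − (0.80)(-0.15) = 0.2425
  C_21 = −[(-0.20)(0.70) − (-0.15)(-0.35)] = 0.1925
  C_22 = (0.85)(0.70) − (-0.15)(-0.15) = 0.5725
  C_23 = −[(0.85)(-0.35) − (-0.20)(-0.15)] = 0.3275
  C_31 = (-0.20)(-0.15) − (-0.15)(0.80) = 0.1500
  C_32 = −[(0.85)(-0.15) − (-0.15)(-0.35)] = 0.1800
  C_33 = (0.85)(0.80) − (-0.20)(-0.35) = 0.6100
det(I−A) = Σ_j (I−A)_1j·C_1j = (0.85)(0.5075) + (-0.20)(0.2675) + (-0.15)(0.2425) = 0.3415
adj(I−A) = Cᵀ =
  [ 0.5075   0.1925   0.1500]
  [ 0.2675   0.5725   0.1800]
  [ 0.2425   0.3275   0.6100]
(I − A)⁻¹ = adj(I−A) / det(I−A) ≈
  [   1.4861     0.5637     0.4392]
  [   0.7833     1.6764     0.5271]
  [   0.7101     0.9590     1.7862]
Δx = (I − A)⁻¹ Δd with Δd having +20 in the Logistics component and 0 elsewhere.
So Δx_L = L_LL · (+20), where L_LL = adj(I−A)_LL / det(I−A) = 0.6100 / 0.3415.
Δx_L = 0.6100 × (+20) / 0.3415 = 12.20 / 0.3415 ≈ 35.725.

Δx_L = 35.725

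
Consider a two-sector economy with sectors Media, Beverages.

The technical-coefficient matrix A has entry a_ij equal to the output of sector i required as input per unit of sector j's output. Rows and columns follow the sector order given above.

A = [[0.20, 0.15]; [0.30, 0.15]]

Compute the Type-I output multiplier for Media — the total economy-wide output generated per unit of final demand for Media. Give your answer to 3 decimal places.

I − A =
  [   0.80    -0.15]
  [  -0.30     0.85]
det(I−A) = (0.80)(0.85) − (-0.15)(-0.30) = 0.6350
adj(I−A) = [[0.85, 0.15], [0.30, 0.80]]
(I − A)⁻¹ = adj(I−A) / det(I−A) ≈
  [   1.3386     0.2362]
  [   0.4724     1.2598]
The output multiplier for sector j is the column-j sum of the Leontief inverse (I − A)⁻¹ = adj(I−A) / det(I−A).
Column M of adj(I−A): (0.85, 0.30); det(I−A) = 0.6350.
m_M = (0.85 + 0.30) / 0.6350 = 1.15 / 0.6350 ≈ 1.811.

m_M = 1.811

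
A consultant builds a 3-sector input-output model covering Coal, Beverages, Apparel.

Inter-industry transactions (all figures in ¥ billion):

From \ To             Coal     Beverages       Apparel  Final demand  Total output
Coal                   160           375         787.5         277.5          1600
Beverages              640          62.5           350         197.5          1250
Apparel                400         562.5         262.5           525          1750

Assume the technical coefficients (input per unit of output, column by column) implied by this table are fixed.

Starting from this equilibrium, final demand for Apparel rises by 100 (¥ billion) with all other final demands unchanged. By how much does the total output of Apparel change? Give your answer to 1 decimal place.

Technical coefficients a_ij = z_ij / X_j:
  a_CC = 160/1600 = 0.10, a_BC = 640/1600 = 0.40, a_AC = 400/1600 = 0.25
  a_CB = 375/1250 = 0.30, a_BB = 62.5/1250 = 0.05, a_AB = 562.5/1250 = 0.45
  a_CA = 787.5/1750 = 0.45, a_BA = 350/1750 = 0.20, a_AA = 262.5/1750 = 0.15
I − A =
  [   0.90    -0.30    -0.45]
  [  -0.40     0.95    -0.20]
  [  -0.25    -0.45     0.85]
Cofactors of I−A, C_ij = (−1)^(i+j)·(minor ij) (rows/columns in the sector order above):
  C_11 = (0.95)(0.85) − (-0.20)(-0.45) = 0.7175
  C_12 = −[(-0.40)(0.85) − (-0.20)(-0.25)] = 0.3900
  C_13 = (-0.40)(-0.45) − (0.95)(-0.25) = 0.4175
  C_21 = −[(-0.30)(0.85) − (-0.45)(-0.45)] = 0.4575
  C_22 = (0.90)(0.85) − (-0.45)(-0.25) = 0.6525
  C_23 = −[(0.90)(-0.45) − (-0.30)(-0.25)] = 0.4800
  C_31 = (-0.30)(-0.20) − (-0.45)(0.95) = 0.4875
  C_32 = −[(0.90)(-0.20) − (-0.45)(-0.40)] = 0.3600
  C_33 = (0.90)(0.95) − (-0.30)(-0.40) = 0.7350
det(I−A) = Σ_j (I−A)_1j·C_1j = (0.90)(0.7175) + (-0.30)(0.3900) + (-0.45)(0.4175) = 0.340875
adj(I−A) = Cᵀ =
  [ 0.7175   0.4575   0.4875]
  [ 0.3900   0.6525   0.3600]
  [ 0.4175   0.4800   0.7350]
(I − A)⁻¹ = adj(I−A) / det(I−A) ≈
  [   2.1049     1.3421     1.4301]
  [   1.1441     1.9142     1.0561]
  [   1.2248     1.4081     2.1562]
Δx = (I − A)⁻¹ Δd with Δd having +100 in the Apparel component and 0 elsewhere.
So Δx_A = L_AA · (+100), where L_AA = adj(I−A)_AA / det(I−A) = 0.7350 / 0.340875.
Δx_A = 0.7350 × (+100) / 0.340875 = 73.50 / 0.340875 ≈ 215.6.

Δx_A = 215.6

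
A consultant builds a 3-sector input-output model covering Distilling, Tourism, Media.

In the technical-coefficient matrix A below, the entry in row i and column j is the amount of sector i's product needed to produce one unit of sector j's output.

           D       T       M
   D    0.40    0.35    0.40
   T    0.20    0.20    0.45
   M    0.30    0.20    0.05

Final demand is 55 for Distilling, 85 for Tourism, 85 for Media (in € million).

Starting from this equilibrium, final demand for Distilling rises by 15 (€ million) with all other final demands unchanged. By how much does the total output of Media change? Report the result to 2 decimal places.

I − A =
  [   0.60    -0.35    -0.40]
  [  -0.20     0.80    -0.45]
  [  -0.30    -0.20     0.95]
Cofactors of I−A, C_ij = (−1)^(i+j)·(minor ij) (rows/columns in the sector order above):
  C_11 = (0.80)(0.95) − (-0.45)(-0.20) = 0.6700
  C_12 = −[(-0.20)(0.95) − (-0.45)(-0.30)] = 0.3250
  C_13 = (-0.20)(-0.20) − (0.80)(-0.30) = 0.2800
  C_21 = −[(-0.35)(0.95) − (-0.40)(-0.20)] = 0.4125
  C_22 = (0.60)(0.95) − (-0.40)(-0.30) = 0.4500
  C_23 = −[(0.60)(-0.20) − (-0.35)(-0.30)] = 0.2250
  C_31 = (-0.35)(-0.45) − (-0.40)(0.80) = 0.4775
  C_32 = −[(0.60)(-0.45) − (-0.40)(-0.20)] = 0.3500
  C_33 = (0.60)(0.80) − (-0.35)(-0.20) = 0.4100
det(I−A) = Σ_j (I−A)_1j·C_1j = (0.60)(0.6700) + (-0.35)(0.3250) + (-0.40)(0.2800) = 0.17625
adj(I−A) = Cᵀ =
  [ 0.6700   0.4125   0.4775]
  [ 0.3250   0.4500   0.3500]
  [ 0.2800   0.2250   0.4100]
(I − A)⁻¹ = adj(I−A) / det(I−A) ≈
  [   3.8014     2.3404     2.7092]
  [   1.8440     2.5532     1.9858]
  [   1.5887     1.2766     2.3262]
Δx = (I − A)⁻¹ Δd with Δd having +15 in the Distilling component and 0 elsewhere.
So Δx_M = L_MD · (+15), where L_MD = adj(I−A)_MD / det(I−A) = 0.2800 / 0.17625.
Δx_M = 0.2800 × (+15) / 0.17625 = 4.20 / 0.17625 ≈ 23.83.

Δx_M = 23.83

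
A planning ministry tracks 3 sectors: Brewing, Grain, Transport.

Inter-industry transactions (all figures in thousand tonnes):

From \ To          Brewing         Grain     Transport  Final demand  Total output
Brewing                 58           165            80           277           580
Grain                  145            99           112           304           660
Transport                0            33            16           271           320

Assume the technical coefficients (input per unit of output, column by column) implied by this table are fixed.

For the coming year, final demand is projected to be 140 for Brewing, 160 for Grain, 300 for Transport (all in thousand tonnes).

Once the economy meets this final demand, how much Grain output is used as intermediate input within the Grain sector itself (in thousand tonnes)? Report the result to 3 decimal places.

Technical coefficients a_ij = z_ij / X_j:
  a_11 = 58/580 = 0.10, a_21 = 145/580 = 0.25, a_31 = 0/580 = 0.00
  a_12 = 165/660 = 0.25, a_22 = 99/660 = 0.15, a_32 = 33/660 = 0.05
  a_13 = 80/320 = 0.25, a_23 = 112/320 = 0.35, a_33 = 16/320 = 0.05
I − A =
  [   0.90    -0.25    -0.25]
  [  -0.25     0.85    -0.35]
  [   0.00    -0.05     0.95]
Cofactors of I−A, C_ij = (−1)^(i+j)·(minor ij) (rows/columns in the sector order above):
  C_11 = (0.85)(0.95) − (-0.35)(-0.05) = 0.7900
  C_12 = −[(-0.25)(0.95) − (-0.35)(0.00)] = 0.2375
  C_13 = (-0.25)(-0.05) − (0.85)(0.00) = 0.0125
  C_21 = −[(-0.25)(0.95) − (-0.25)(-0.05)] = 0.2500
  C_22 = (0.90)(0.95) − (-0.25)(0.00) = 0.8550
  C_23 = −[(0.90)(-0.05) − (-0.25)(0.00)] = 0.0450
  C_31 = (-0.25)(-0.35) − (-0.25)(0.85) = 0.3000
  C_32 = −[(0.90)(-0.35) − (-0.25)(-0.25)] = 0.3775
  C_33 = (0.90)(0.85) − (-0.25)(-0.25) = 0.7025
det(I−A) = Σ_j (I−A)_1j·C_1j = (0.90)(0.7900) + (-0.25)(0.2375) + (-0.25)(0.0125) = 0.6485
adj(I−A) = Cᵀ =
  [ 0.7900   0.2500   0.3000]
  [ 0.2375   0.8550   0.3775]
  [ 0.0125   0.0450   0.7025]
(I − A)⁻¹ = adj(I−A) / det(I−A) ≈
  [   1.2182     0.3855     0.4626]
  [   0.3662     1.3184     0.5821]
  [   0.0193     0.0694     1.0833]
First solve x = (I − A)⁻¹ d = adj(I−A)·d / det(I−A); in particular x_2 = (0.2375·140 + 0.8550·160 + 0.3775·300) / 0.6485 = 283.30 / 0.6485 ≈ 436.85428.
Intermediate flow from 2 to 2: z_22 = a_22 · x_2 = 0.15 × 283.30 / 0.6485 = 42.495 / 0.6485 ≈ 65.528.

z_22 = 65.528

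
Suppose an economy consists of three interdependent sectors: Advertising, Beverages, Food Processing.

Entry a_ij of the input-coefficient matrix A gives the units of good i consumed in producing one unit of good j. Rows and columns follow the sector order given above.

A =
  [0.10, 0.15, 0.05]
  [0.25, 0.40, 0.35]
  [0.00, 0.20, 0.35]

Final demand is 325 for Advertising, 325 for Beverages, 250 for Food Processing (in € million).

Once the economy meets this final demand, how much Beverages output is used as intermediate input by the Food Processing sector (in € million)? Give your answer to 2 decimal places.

I − A =
  [   0.90    -0.15    -0.05]
  [  -0.25     0.60    -0.35]
  [   0.00    -0.20     0.65]
Cofactors of I−A, C_ij = (−1)^(i+j)·(minor ij) (rows/columns in the sector order above):
  C_11 = (0.60)(0.65) − (-0.35)(-0.20) = 0.3200
  C_12 = −[(-0.25)(0.65) − (-0.35)(0.00)] = 0.1625
  C_13 = (-0.25)(-0.20) − (0.60)(0.00) = 0.0500
  C_21 = −[(-0.15)(0.65) − (-0.05)(-0.20)] = 0.1075
  C_22 = (0.90)(0.65) − (-0.05)(0.00) = 0.5850
  C_23 = −[(0.90)(-0.20) − (-0.15)(0.00)] = 0.1800
  C_31 = (-0.15)(-0.35) − (-0.05)(0.60) = 0.0825
  C_32 = −[(0.90)(-0.35) − (-0.05)(-0.25)] = 0.3275
  C_33 = (0.90)(0.60) − (-0.15)(-0.25) = 0.5025
det(I−A) = Σ_j (I−A)_1j·C_1j = (0.90)(0.3200) + (-0.15)(0.1625) + (-0.05)(0.0500) = 0.261125
adj(I−A) = Cᵀ =
  [ 0.3200   0.1075   0.0825]
  [ 0.1625   0.5850   0.3275]
  [ 0.0500   0.1800   0.5025]
(I − A)⁻¹ = adj(I−A) / det(I−A) ≈
  [   1.2255     0.4117     0.3159]
  [   0.6223     2.2403     1.2542]
  [   0.1915     0.6893     1.9244]
First solve x = (I − A)⁻¹ d = adj(I−A)·d / det(I−A); in particular x_F = (0.0500·325 + 0.1800·325 + 0.5025·250) / 0.261125 = 200.375 / 0.261125 ≈ 767.3528.
Intermediate flow from B to F: z_BF = a_BF · x_F = 0.35 × 200.375 / 0.261125 = 70.13125 / 0.261125 ≈ 268.57.

z_BF = 268.57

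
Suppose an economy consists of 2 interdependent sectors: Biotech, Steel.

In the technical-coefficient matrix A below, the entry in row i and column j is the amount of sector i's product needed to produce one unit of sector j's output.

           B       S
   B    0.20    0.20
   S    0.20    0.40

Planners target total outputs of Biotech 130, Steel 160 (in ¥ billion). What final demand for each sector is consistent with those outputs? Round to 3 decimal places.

I − A =
  [   0.80    -0.20]
  [  -0.20     0.60]
d = (I − A) x:
  d_B = (+0.80)·130 + (-0.20)·160 = 72.000
  d_S = (-0.20)·130 + (+0.60)·160 = 70.000

d_B = 72.000, d_S = 70.000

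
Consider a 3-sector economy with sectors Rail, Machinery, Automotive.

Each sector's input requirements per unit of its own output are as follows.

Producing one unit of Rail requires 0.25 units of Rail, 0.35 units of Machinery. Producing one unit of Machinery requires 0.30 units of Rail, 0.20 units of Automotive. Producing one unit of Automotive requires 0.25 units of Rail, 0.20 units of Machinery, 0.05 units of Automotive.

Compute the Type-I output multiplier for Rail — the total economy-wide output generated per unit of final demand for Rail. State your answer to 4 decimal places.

I − A =
  [   0.75    -0.30    -0.25]
  [  -0.35     1.00    -0.20]
  [   0.00    -0.20     0.95]
Cofactors of I−A, C_ij = (−1)^(i+j)·(minor ij) (rows/columns in the sector order above):
  C_11 = (1.00)(0.95) − (-0.20)(-0.20) = 0.9100
  C_12 = −[(-0.35)(0.95) − (-0.20)(0.00)] = 0.3325
  C_13 = (-0.35)(-0.20) − (1.00)(0.00) = 0.0700
  C_21 = −[(-0.30)(0.95) − (-0.25)(-0.20)] = 0.3350
  C_22 = (0.75)(0.95) − (-0.25)(0.00) = 0.7125
  C_23 = −[(0.75)(-0.20) − (-0.30)(0.00)] = 0.1500
  C_31 = (-0.30)(-0.20) − (-0.25)(1.00) = 0.3100
  C_32 = −[(0.75)(-0.20) − (-0.25)(-0.35)] = 0.2375
  C_33 = (0.75)(1.00) − (-0.30)(-0.35) = 0.6450
det(I−A) = Σ_j (I−A)_1j·C_1j = (0.75)(0.9100) + (-0.30)(0.3325) + (-0.25)(0.0700) = 0.56525
adj(I−A) = Cᵀ =
  [ 0.9100   0.3350   0.3100]
  [ 0.3325   0.7125   0.2375]
  [ 0.0700   0.1500   0.6450]
(I − A)⁻¹ = adj(I−A) / det(I−A) ≈
  [   1.60991     0.59266     0.54843]
  [   0.58824     1.26050     0.42017]
  [   0.12384     0.26537     1.14109]
The output multiplier for sector j is the column-j sum of the Leontief inverse (I − A)⁻¹ = adj(I−A) / det(I−A).
Column 1 of adj(I−A): (0.9100, 0.3325, 0.0700); det(I−A) = 0.56525.
m_1 = (0.9100 + 0.3325 + 0.0700) / 0.56525 = 1.3125 / 0.56525 ≈ 2.3220.

m_1 = 2.3220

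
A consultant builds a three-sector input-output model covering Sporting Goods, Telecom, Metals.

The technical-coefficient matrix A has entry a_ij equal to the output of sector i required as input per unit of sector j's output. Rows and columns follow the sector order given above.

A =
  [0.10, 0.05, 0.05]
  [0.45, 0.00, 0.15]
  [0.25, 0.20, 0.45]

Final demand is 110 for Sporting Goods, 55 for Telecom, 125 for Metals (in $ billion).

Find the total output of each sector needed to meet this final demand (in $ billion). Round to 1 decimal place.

x_S = 152.1, x_T = 177.6, x_M = 361.0

I − A =
  [   0.90    -0.05    -0.05]
  [  -0.45     1.00    -0.15]
  [  -0.25    -0.20     0.55]
Cofactors of I−A, C_ij = (−1)^(i+j)·(minor ij) (rows/columns in the sector order above):
  C_11 = (1.00)(0.55) − (-0.15)(-0.20) = 0.5200
  C_12 = −[(-0.45)(0.55) − (-0.15)(-0.25)] = 0.2850
  C_13 = (-0.45)(-0.20) − (1.00)(-0.25) = 0.3400
  C_21 = −[(-0.05)(0.55) − (-0.05)(-0.20)] = 0.0375
  C_22 = (0.90)(0.55) − (-0.05)(-0.25) = 0.4825
  C_23 = −[(0.90)(-0.20) − (-0.05)(-0.25)] = 0.1925
  C_31 = (-0.05)(-0.15) − (-0.05)(1.00) = 0.0575
  C_32 = −[(0.90)(-0.15) − (-0.05)(-0.45)] = 0.1575
  C_33 = (0.90)(1.00) − (-0.05)(-0.45) = 0.8775
det(I−A) = Σ_j (I−A)_1j·C_1j = (0.90)(0.5200) + (-0.05)(0.2850) + (-0.05)(0.3400) = 0.43675
adj(I−A) = Cᵀ =
  [ 0.5200   0.0375   0.0575]
  [ 0.2850   0.4825   0.1575]
  [ 0.3400   0.1925   0.8775]
(I − A)⁻¹ = adj(I−A) / det(I−A) ≈
  [   1.1906     0.0859     0.1317]
  [   0.6525     1.1048     0.3606]
  [   0.7785     0.4408     2.0092]
x = (I − A)⁻¹ d = adj(I−A)·d / det(I−A), with det(I−A) = 0.43675:
  x_S = (0.5200·110 + 0.0375·55 + 0.0575·125) / 0.43675 = 66.45 / 0.43675 ≈ 152.1
  x_T = (0.2850·110 + 0.4825·55 + 0.1575·125) / 0.43675 = 77.575 / 0.43675 ≈ 177.6
  x_M = (0.3400·110 + 0.1925·55 + 0.8775·125) / 0.43675 = 157.675 / 0.43675 ≈ 361.0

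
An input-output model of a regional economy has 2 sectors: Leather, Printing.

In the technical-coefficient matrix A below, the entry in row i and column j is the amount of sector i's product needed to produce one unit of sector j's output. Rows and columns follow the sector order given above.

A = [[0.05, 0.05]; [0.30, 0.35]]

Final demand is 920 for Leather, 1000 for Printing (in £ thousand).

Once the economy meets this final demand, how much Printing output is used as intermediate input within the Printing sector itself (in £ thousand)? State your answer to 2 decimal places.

z_22 = 712.20

I − A =
  [   0.95    -0.05]
  [  -0.30     0.65]
det(I−A) = (0.95)(0.65) − (-0.05)(-0.30) = 0.6025
adj(I−A) = [[0.65, 0.05], [0.30, 0.95]]
(I − A)⁻¹ = adj(I−A) / det(I−A) ≈
  [   1.0788     0.0830]
  [   0.4979     1.5768]
First solve x = (I − A)⁻¹ d = adj(I−A)·d / det(I−A); in particular x_2 = (0.30·920 + 0.95·1000) / 0.6025 = 1226.00 / 0.6025 ≈ 2034.8548.
Intermediate flow from 2 to 2: z_22 = a_22 · x_2 = 0.35 × 1226.00 / 0.6025 = 429.10 / 0.6025 ≈ 712.20.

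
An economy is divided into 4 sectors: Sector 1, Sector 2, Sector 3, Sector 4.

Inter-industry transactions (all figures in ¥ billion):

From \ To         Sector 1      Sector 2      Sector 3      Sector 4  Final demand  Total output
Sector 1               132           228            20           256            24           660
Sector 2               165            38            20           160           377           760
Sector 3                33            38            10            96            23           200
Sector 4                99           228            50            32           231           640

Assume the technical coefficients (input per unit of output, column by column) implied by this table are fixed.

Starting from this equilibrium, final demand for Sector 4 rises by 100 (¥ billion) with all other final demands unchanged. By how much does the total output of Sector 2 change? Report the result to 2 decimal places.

Δx_2 = 72.80

Technical coefficients a_ij = z_ij / X_j:
  a_11 = 132/660 = 0.20, a_21 = 165/660 = 0.25, a_31 = 33/660 = 0.05, a_41 = 99/660 = 0.15
  a_12 = 228/760 = 0.30, a_22 = 38/760 = 0.05, a_32 = 38/760 = 0.05, a_42 = 228/760 = 0.30
  a_13 = 20/200 = 0.10, a_23 = 20/200 = 0.10, a_33 = 10/200 = 0.05, a_43 = 50/200 = 0.25
  a_14 = 256/640 = 0.40, a_24 = 160/640 = 0.25, a_34 = 96/640 = 0.15, a_44 = 32/640 = 0.05
I − A =
  [   0.80    -0.30    -0.10    -0.40]
  [  -0.25     0.95    -0.10    -0.25]
  [  -0.05    -0.05     0.95    -0.15]
  [  -0.15    -0.30    -0.25     0.95]
Compute the cofactors C_ij = (−1)^(i+j)·(3×3 minor ij) of I−A; the adjugate is their transpose:
adj(I−A) = Cᵀ =
  [ 0.738125   0.387750   0.237000   0.450250]
  [ 0.262000   0.623000   0.172500   0.301500]
  [ 0.087750   0.098000   0.492500   0.140500]
  [ 0.222375   0.283750   0.221500   0.639250]
det(I−A) = Σ_j (I−A)_1j·C_1j = (0.80)(0.738125) + (-0.30)(0.262000) + (-0.10)(0.087750) + (-0.40)(0.222375) = 0.414175
(I − A)⁻¹ = adj(I−A) / det(I−A) ≈
  [   1.7822     0.9362     0.5722     1.0871]
  [   0.6326     1.5042     0.4165     0.7280]
  [   0.2119     0.2366     1.1891     0.3392]
  [   0.5369     0.6851     0.5348     1.5434]
Δx = (I − A)⁻¹ Δd with Δd having +100 in the Sector 4 component and 0 elsewhere.
So Δx_2 = L_24 · (+100), where L_24 = adj(I−A)_24 / det(I−A) = 0.301500 / 0.414175.
Δx_2 = 0.301500 × (+100) / 0.414175 = 30.15 / 0.414175 ≈ 72.80.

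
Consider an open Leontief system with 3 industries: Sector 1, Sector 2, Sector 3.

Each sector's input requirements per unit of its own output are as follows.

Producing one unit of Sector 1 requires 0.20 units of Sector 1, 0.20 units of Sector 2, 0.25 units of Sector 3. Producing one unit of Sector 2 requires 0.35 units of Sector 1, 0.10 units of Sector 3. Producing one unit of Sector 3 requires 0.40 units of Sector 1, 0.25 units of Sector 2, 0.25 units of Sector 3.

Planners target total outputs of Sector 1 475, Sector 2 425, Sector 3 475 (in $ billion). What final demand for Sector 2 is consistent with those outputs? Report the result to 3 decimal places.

d_2 = 211.250

I − A =
  [   0.80    -0.35    -0.40]
  [  -0.20     1.00    -0.25]
  [  -0.25    -0.10     0.75]
d = (I − A) x:
  d_1 = (+0.80)·475 + (-0.35)·425 + (-0.40)·475 = 41.250
  d_2 = (-0.20)·475 + (+1.00)·425 + (-0.25)·475 = 211.250
  d_3 = (-0.25)·475 + (-0.10)·425 + (+0.75)·475 = 195.000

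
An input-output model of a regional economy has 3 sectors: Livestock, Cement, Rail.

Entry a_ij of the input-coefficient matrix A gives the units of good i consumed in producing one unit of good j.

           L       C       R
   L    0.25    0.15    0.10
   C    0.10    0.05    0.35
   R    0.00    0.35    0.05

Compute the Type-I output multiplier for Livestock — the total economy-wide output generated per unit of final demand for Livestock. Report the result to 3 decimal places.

m_L = 1.604

I − A =
  [   0.75    -0.15    -0.10]
  [  -0.10     0.95    -0.35]
  [   0.00    -0.35     0.95]
Cofactors of I−A, C_ij = (−1)^(i+j)·(minor ij) (rows/columns in the sector order above):
  C_11 = (0.95)(0.95) − (-0.35)(-0.35) = 0.7800
  C_12 = −[(-0.10)(0.95) − (-0.35)(0.00)] = 0.0950
  C_13 = (-0.10)(-0.35) − (0.95)(0.00) = 0.0350
  C_21 = −[(-0.15)(0.95) − (-0.10)(-0.35)] = 0.1775
  C_22 = (0.75)(0.95) − (-0.10)(0.00) = 0.7125
  C_23 = −[(0.75)(-0.35) − (-0.15)(0.00)] = 0.2625
  C_31 = (-0.15)(-0.35) − (-0.10)(0.95) = 0.1475
  C_32 = −[(0.75)(-0.35) − (-0.10)(-0.10)] = 0.2725
  C_33 = (0.75)(0.95) − (-0.15)(-0.10) = 0.6975
det(I−A) = Σ_j (I−A)_1j·C_1j = (0.75)(0.7800) + (-0.15)(0.0950) + (-0.10)(0.0350) = 0.56725
adj(I−A) = Cᵀ =
  [ 0.7800   0.1775   0.1475]
  [ 0.0950   0.7125   0.2725]
  [ 0.0350   0.2625   0.6975]
(I − A)⁻¹ = adj(I−A) / det(I−A) ≈
  [   1.3751     0.3129     0.2600]
  [   0.1675     1.2561     0.4804]
  [   0.0617     0.4628     1.2296]
The output multiplier for sector j is the column-j sum of the Leontief inverse (I − A)⁻¹ = adj(I−A) / det(I−A).
Column L of adj(I−A): (0.7800, 0.0950, 0.0350); det(I−A) = 0.56725.
m_L = (0.7800 + 0.0950 + 0.0350) / 0.56725 = 0.91 / 0.56725 ≈ 1.604.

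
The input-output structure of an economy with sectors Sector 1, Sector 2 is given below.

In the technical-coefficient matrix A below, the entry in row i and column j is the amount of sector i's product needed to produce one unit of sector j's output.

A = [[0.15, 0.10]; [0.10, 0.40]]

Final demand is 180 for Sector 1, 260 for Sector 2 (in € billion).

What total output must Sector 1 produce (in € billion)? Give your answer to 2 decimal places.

I − A =
  [   0.85    -0.10]
  [  -0.10     0.60]
det(I−A) = (0.85)(0.60) − (-0.10)(-0.10) = 0.5000
adj(I−A) = [[0.60, 0.10], [0.10, 0.85]]
(I − A)⁻¹ = adj(I−A) / det(I−A) ≈
  [   1.2000     0.2000]
  [   0.2000     1.7000]
x = (I − A)⁻¹ d = adj(I−A)·d / det(I−A), with det(I−A) = 0.5000:
  x_1 = (0.60·180 + 0.10·260) / 0.5000 = 134.00 / 0.5000 = 268.00
  x_2 = (0.10·180 + 0.85·260) / 0.5000 = 239.00 / 0.5000 = 478.00

x_1 = 268.00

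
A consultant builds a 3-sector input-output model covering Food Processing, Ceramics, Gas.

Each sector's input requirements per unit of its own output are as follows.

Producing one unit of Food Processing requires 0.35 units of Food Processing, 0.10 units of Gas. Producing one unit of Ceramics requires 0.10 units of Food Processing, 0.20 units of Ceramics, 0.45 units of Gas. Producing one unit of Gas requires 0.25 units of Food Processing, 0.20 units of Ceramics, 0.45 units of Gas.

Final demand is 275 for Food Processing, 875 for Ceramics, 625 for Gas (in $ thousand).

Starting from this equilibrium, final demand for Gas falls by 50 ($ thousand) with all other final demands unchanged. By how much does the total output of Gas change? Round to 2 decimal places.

I − A =
  [   0.65    -0.10    -0.25]
  [   0.00     0.80    -0.20]
  [  -0.10    -0.45     0.55]
Cofactors of I−A, C_ij = (−1)^(i+j)·(minor ij) (rows/columns in the sector order above):
  C_11 = (0.80)(0.55) − (-0.20)(-0.45) = 0.3500
  C_12 = −[(0.00)(0.55) − (-0.20)(-0.10)] = 0.0200
  C_13 = (0.00)(-0.45) − (0.80)(-0.10) = 0.0800
  C_21 = −[(-0.10)(0.55) − (-0.25)(-0.45)] = 0.1675
  C_22 = (0.65)(0.55) − (-0.25)(-0.10) = 0.3325
  C_23 = −[(0.65)(-0.45) − (-0.10)(-0.10)] = 0.3025
  C_31 = (-0.10)(-0.20) − (-0.25)(0.80) = 0.2200
  C_32 = −[(0.65)(-0.20) − (-0.25)(0.00)] = 0.1300
  C_33 = (0.65)(0.80) − (-0.10)(0.00) = 0.5200
det(I−A) = Σ_j (I−A)_1j·C_1j = (0.65)(0.3500) + (-0.10)(0.0200) + (-0.25)(0.0800) = 0.2055
adj(I−A) = Cᵀ =
  [ 0.3500   0.1675   0.2200]
  [ 0.0200   0.3325   0.1300]
  [ 0.0800   0.3025   0.5200]
(I − A)⁻¹ = adj(I−A) / det(I−A) ≈
  [   1.7032     0.8151     1.0706]
  [   0.0973     1.6180     0.6326]
  [   0.3893     1.4720     2.5304]
Δx = (I − A)⁻¹ Δd with Δd having -50 in the Gas component and 0 elsewhere.
So Δx_3 = L_33 · (-50), where L_33 = adj(I−A)_33 / det(I−A) = 0.5200 / 0.2055.
Δx_3 = 0.5200 × (-50) / 0.2055 = -26.00 / 0.2055 ≈ -126.52.

Δx_3 = -126.52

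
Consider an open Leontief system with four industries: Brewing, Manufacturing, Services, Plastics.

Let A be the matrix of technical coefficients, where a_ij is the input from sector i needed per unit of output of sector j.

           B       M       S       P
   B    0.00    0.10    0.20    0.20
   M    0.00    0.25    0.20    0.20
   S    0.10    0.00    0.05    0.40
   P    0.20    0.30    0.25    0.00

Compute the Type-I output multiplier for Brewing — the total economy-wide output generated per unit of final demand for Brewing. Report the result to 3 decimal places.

m_B = 1.904

I − A =
  [   1.00    -0.10    -0.20    -0.20]
  [   0.00     0.75    -0.20    -0.20]
  [  -0.10     0.00     0.95    -0.40]
  [  -0.20    -0.30    -0.25     1.00]
Compute the cofactors C_ij = (−1)^(i+j)·(3×3 minor ij) of I−A; the adjugate is their transpose:
adj(I−A) = Cᵀ =
  [ 0.55650   0.16600   0.21250   0.22950]
  [ 0.07900   0.77100   0.25000   0.27000]
  [ 0.12900   0.14400   0.65600   0.31700]
  [ 0.16725   0.30050   0.28150   0.69550]
det(I−A) = Σ_j (I−A)_1j·C_1j = (1.00)(0.55650) + (-0.10)(0.07900) + (-0.20)(0.12900) + (-0.20)(0.16725) = 0.48935
(I − A)⁻¹ = adj(I−A) / det(I−A) ≈
  [   1.1372     0.3392     0.4342     0.4690]
  [   0.1614     1.5756     0.5109     0.5518]
  [   0.2636     0.2943     1.3406     0.6478]
  [   0.3418     0.6141     0.5753     1.4213]
The output multiplier for sector j is the column-j sum of the Leontief inverse (I − A)⁻¹ = adj(I−A) / det(I−A).
Column B of adj(I−A): (0.55650, 0.07900, 0.12900, 0.16725); det(I−A) = 0.48935.
m_B = (0.55650 + 0.07900 + 0.12900 + 0.16725) / 0.48935 = 0.93175 / 0.48935 ≈ 1.904.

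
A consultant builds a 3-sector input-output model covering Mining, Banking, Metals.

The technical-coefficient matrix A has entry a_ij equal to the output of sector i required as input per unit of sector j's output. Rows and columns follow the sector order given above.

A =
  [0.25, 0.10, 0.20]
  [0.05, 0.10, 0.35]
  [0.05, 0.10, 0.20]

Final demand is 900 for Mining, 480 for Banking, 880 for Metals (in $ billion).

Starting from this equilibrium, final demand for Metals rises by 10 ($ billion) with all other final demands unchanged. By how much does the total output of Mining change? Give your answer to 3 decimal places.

I − A =
  [   0.75    -0.10    -0.20]
  [  -0.05     0.90    -0.35]
  [  -0.05    -0.10     0.80]
Cofactors of I−A, C_ij = (−1)^(i+j)·(minor ij) (rows/columns in the sector order above):
  C_11 = (0.90)(0.80) − (-0.35)(-0.10) = 0.6850
  C_12 = −[(-0.05)(0.80) − (-0.35)(-0.05)] = 0.0575
  C_13 = (-0.05)(-0.10) − (0.90)(-0.05) = 0.0500
  C_21 = −[(-0.10)(0.80) − (-0.20)(-0.10)] = 0.1000
  C_22 = (0.75)(0.80) − (-0.20)(-0.05) = 0.5900
  C_23 = −[(0.75)(-0.10) − (-0.10)(-0.05)] = 0.0800
  C_31 = (-0.10)(-0.35) − (-0.20)(0.90) = 0.2150
  C_32 = −[(0.75)(-0.35) − (-0.20)(-0.05)] = 0.2725
  C_33 = (0.75)(0.90) − (-0.10)(-0.05) = 0.6700
det(I−A) = Σ_j (I−A)_1j·C_1j = (0.75)(0.6850) + (-0.10)(0.0575) + (-0.20)(0.0500) = 0.4980
adj(I−A) = Cᵀ =
  [ 0.6850   0.1000   0.2150]
  [ 0.0575   0.5900   0.2725]
  [ 0.0500   0.0800   0.6700]
(I − A)⁻¹ = adj(I−A) / det(I−A) ≈
  [   1.3755     0.2008     0.4317]
  [   0.1155     1.1847     0.5472]
  [   0.1004     0.1606     1.3454]
Δx = (I − A)⁻¹ Δd with Δd having +10 in the Metals component and 0 elsewhere.
So Δx_1 = L_13 · (+10), where L_13 = adj(I−A)_13 / det(I−A) = 0.2150 / 0.4980.
Δx_1 = 0.2150 × (+10) / 0.4980 = 2.15 / 0.4980 ≈ 4.317.

Δx_1 = 4.317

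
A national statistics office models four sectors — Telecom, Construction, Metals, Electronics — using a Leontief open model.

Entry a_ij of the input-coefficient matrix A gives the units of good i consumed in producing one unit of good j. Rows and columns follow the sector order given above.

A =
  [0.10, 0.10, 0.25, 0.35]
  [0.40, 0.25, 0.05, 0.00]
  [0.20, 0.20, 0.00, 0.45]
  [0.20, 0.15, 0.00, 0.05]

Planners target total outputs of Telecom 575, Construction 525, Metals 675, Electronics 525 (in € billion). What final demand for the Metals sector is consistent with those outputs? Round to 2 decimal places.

d_M = 218.75

I − A =
  [   0.90    -0.10    -0.25    -0.35]
  [  -0.40     0.75    -0.05     0.00]
  [  -0.20    -0.20     1.00    -0.45]
  [  -0.20    -0.15     0.00     0.95]
d = (I − A) x:
  d_T = (+0.90)·575 + (-0.10)·525 + (-0.25)·675 + (-0.35)·525 = 112.50
  d_C = (-0.40)·575 + (+0.75)·525 + (-0.05)·675 + (+0.00)·525 = 130.00
  d_M = (-0.20)·575 + (-0.20)·525 + (+1.00)·675 + (-0.45)·525 = 218.75
  d_E = (-0.20)·575 + (-0.15)·525 + (+0.00)·675 + (+0.95)·525 = 305.00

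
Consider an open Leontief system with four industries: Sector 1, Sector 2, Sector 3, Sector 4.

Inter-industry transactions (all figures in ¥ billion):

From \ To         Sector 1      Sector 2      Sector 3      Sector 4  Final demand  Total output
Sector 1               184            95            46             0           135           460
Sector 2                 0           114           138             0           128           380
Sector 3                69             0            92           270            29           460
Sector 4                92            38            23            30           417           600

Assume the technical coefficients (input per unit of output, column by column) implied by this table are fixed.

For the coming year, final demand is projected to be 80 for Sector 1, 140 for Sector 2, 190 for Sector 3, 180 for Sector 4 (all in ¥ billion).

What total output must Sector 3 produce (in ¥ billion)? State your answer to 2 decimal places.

x_3 = 502.98

Technical coefficients a_ij = z_ij / X_j:
  a_11 = 184/460 = 0.40, a_21 = 0/460 = 0.00, a_31 = 69/460 = 0.15, a_41 = 92/460 = 0.20
  a_12 = 95/380 = 0.25, a_22 = 114/380 = 0.30, a_32 = 0/380 = 0.00, a_42 = 38/380 = 0.10
  a_13 = 46/460 = 0.10, a_23 = 138/460 = 0.30, a_33 = 92/460 = 0.20, a_43 = 23/460 = 0.05
  a_14 = 0/600 = 0.00, a_24 = 0/600 = 0.00, a_34 = 270/600 = 0.45, a_44 = 30/600 = 0.05
I − A =
  [   0.60    -0.25    -0.10     0.00]
  [   0.00     0.70    -0.30     0.00]
  [  -0.15     0.00     0.80    -0.45]
  [  -0.20    -0.10    -0.05     0.95]
Compute the cofactors C_ij = (−1)^(i+j)·(3×3 minor ij) of I−A; the adjugate is their transpose:
adj(I−A) = Cᵀ =
  [ 0.502750   0.188875   0.137750   0.065250]
  [ 0.069750   0.419250   0.171000   0.081000]
  [ 0.162750   0.085125   0.399000   0.189000]
  [ 0.121750   0.088375   0.068000   0.314250]
det(I−A) = Σ_j (I−A)_1j·C_1j = (0.60)(0.502750) + (-0.25)(0.069750) + (-0.10)(0.162750) + (0.00)(0.121750) = 0.2679375
(I − A)⁻¹ = adj(I−A) / det(I−A) ≈
  [   1.8764     0.7049     0.5141     0.2435]
  [   0.2603     1.5647     0.6382     0.3023]
  [   0.6074     0.3177     1.4892     0.7054]
  [   0.4544     0.3298     0.2538     1.1728]
x = (I − A)⁻¹ d = adj(I−A)·d / det(I−A), with det(I−A) = 0.2679375:
  x_1 = (0.502750·80 + 0.188875·140 + 0.137750·190 + 0.065250·180) / 0.2679375 = 104.58 / 0.2679375 ≈ 390.31
  x_2 = (0.069750·80 + 0.419250·140 + 0.171000·190 + 0.081000·180) / 0.2679375 = 111.345 / 0.2679375 ≈ 415.56
  x_3 = (0.162750·80 + 0.085125·140 + 0.399000·190 + 0.189000·180) / 0.2679375 = 134.7675 / 0.2679375 ≈ 502.98
  x_4 = (0.121750·80 + 0.088375·140 + 0.068000·190 + 0.314250·180) / 0.2679375 = 91.5975 / 0.2679375 ≈ 341.86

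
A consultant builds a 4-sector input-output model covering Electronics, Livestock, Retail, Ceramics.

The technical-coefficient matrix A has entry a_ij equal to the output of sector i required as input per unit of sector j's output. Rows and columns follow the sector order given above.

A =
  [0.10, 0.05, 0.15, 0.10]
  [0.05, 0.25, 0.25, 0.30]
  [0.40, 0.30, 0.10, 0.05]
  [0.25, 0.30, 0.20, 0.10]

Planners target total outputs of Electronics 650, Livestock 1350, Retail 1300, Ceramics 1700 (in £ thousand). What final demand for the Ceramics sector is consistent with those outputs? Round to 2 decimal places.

d_C = 702.50

I − A =
  [   0.90    -0.05    -0.15    -0.10]
  [  -0.05     0.75    -0.25    -0.30]
  [  -0.40    -0.30     0.90    -0.05]
  [  -0.25    -0.30    -0.20     0.90]
d = (I − A) x:
  d_E = (+0.90)·650 + (-0.05)·1350 + (-0.15)·1300 + (-0.10)·1700 = 152.50
  d_L = (-0.05)·650 + (+0.75)·1350 + (-0.25)·1300 + (-0.30)·1700 = 145.00
  d_R = (-0.40)·650 + (-0.30)·1350 + (+0.90)·1300 + (-0.05)·1700 = 420.00
  d_C = (-0.25)·650 + (-0.30)·1350 + (-0.20)·1300 + (+0.90)·1700 = 702.50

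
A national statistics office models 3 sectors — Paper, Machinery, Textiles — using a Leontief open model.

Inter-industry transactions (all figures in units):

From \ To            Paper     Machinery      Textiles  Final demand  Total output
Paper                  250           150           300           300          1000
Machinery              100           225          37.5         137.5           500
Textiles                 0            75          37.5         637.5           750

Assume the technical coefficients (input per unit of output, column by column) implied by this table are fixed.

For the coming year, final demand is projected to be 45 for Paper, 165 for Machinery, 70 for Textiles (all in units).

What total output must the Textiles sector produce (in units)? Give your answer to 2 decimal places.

x_T = 130.81

Technical coefficients a_ij = z_ij / X_j:
  a_PP = 250/1000 = 0.25, a_MP = 100/1000 = 0.10, a_TP = 0/1000 = 0.00
  a_PM = 150/500 = 0.30, a_MM = 225/500 = 0.45, a_TM = 75/500 = 0.15
  a_PT = 300/750 = 0.40, a_MT = 37.5/750 = 0.05, a_TT = 37.5/750 = 0.05
I − A =
  [   0.75    -0.30    -0.40]
  [  -0.10     0.55    -0.05]
  [   0.00    -0.15     0.95]
Cofactors of I−A, C_ij = (−1)^(i+j)·(minor ij) (rows/columns in the sector order above):
  C_11 = (0.55)(0.95) − (-0.05)(-0.15) = 0.5150
  C_12 = −[(-0.10)(0.95) − (-0.05)(0.00)] = 0.0950
  C_13 = (-0.10)(-0.15) − (0.55)(0.00) = 0.0150
  C_21 = −[(-0.30)(0.95) − (-0.40)(-0.15)] = 0.3450
  C_22 = (0.75)(0.95) − (-0.40)(0.00) = 0.7125
  C_23 = −[(0.75)(-0.15) − (-0.30)(0.00)] = 0.1125
  C_31 = (-0.30)(-0.05) − (-0.40)(0.55) = 0.2350
  C_32 = −[(0.75)(-0.05) − (-0.40)(-0.10)] = 0.0775
  C_33 = (0.75)(0.55) − (-0.30)(-0.10) = 0.3825
det(I−A) = Σ_j (I−A)_1j·C_1j = (0.75)(0.5150) + (-0.30)(0.0950) + (-0.40)(0.0150) = 0.35175
adj(I−A) = Cᵀ =
  [ 0.5150   0.3450   0.2350]
  [ 0.0950   0.7125   0.0775]
  [ 0.0150   0.1125   0.3825]
(I − A)⁻¹ = adj(I−A) / det(I−A) ≈
  [   1.4641     0.9808     0.6681]
  [   0.2701     2.0256     0.2203]
  [   0.0426     0.3198     1.0874]
x = (I − A)⁻¹ d = adj(I−A)·d / det(I−A), with det(I−A) = 0.35175:
  x_P = (0.5150·45 + 0.3450·165 + 0.2350·70) / 0.35175 = 96.55 / 0.35175 ≈ 274.48
  x_M = (0.0950·45 + 0.7125·165 + 0.0775·70) / 0.35175 = 127.2625 / 0.35175 ≈ 361.80
  x_T = (0.0150·45 + 0.1125·165 + 0.3825·70) / 0.35175 = 46.0125 / 0.35175 ≈ 130.81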